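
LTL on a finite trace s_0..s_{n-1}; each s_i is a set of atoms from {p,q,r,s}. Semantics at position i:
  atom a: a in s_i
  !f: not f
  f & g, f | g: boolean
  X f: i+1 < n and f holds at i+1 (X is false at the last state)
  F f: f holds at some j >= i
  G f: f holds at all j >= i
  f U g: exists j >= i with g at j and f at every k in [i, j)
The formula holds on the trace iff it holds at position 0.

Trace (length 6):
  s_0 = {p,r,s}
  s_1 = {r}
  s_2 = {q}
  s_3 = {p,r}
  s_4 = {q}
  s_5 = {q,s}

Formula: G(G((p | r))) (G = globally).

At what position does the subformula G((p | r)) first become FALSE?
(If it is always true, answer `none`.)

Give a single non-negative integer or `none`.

Answer: 0

Derivation:
s_0={p,r,s}: G((p | r))=False (p | r)=True p=True r=True
s_1={r}: G((p | r))=False (p | r)=True p=False r=True
s_2={q}: G((p | r))=False (p | r)=False p=False r=False
s_3={p,r}: G((p | r))=False (p | r)=True p=True r=True
s_4={q}: G((p | r))=False (p | r)=False p=False r=False
s_5={q,s}: G((p | r))=False (p | r)=False p=False r=False
G(G((p | r))) holds globally = False
First violation at position 0.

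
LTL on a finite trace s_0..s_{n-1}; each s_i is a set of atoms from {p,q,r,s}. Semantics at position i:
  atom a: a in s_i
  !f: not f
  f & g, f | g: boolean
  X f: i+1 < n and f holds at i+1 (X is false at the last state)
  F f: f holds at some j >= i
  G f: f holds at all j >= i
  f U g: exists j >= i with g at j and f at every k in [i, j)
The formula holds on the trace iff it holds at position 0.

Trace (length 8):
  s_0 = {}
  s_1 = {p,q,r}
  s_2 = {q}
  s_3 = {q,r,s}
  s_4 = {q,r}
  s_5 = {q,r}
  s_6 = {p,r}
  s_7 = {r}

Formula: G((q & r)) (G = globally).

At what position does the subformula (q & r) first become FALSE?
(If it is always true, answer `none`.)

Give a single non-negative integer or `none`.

s_0={}: (q & r)=False q=False r=False
s_1={p,q,r}: (q & r)=True q=True r=True
s_2={q}: (q & r)=False q=True r=False
s_3={q,r,s}: (q & r)=True q=True r=True
s_4={q,r}: (q & r)=True q=True r=True
s_5={q,r}: (q & r)=True q=True r=True
s_6={p,r}: (q & r)=False q=False r=True
s_7={r}: (q & r)=False q=False r=True
G((q & r)) holds globally = False
First violation at position 0.

Answer: 0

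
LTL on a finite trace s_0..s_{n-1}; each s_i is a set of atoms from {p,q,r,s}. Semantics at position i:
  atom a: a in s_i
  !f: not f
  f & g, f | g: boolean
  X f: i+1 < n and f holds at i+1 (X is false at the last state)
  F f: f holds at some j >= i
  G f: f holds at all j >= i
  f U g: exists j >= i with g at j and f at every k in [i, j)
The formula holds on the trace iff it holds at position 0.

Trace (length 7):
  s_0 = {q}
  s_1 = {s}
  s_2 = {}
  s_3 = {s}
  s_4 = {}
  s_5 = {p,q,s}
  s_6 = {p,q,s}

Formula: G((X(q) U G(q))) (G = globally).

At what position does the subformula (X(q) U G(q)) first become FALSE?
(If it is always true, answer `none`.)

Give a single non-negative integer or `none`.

s_0={q}: (X(q) U G(q))=False X(q)=False q=True G(q)=False
s_1={s}: (X(q) U G(q))=False X(q)=False q=False G(q)=False
s_2={}: (X(q) U G(q))=False X(q)=False q=False G(q)=False
s_3={s}: (X(q) U G(q))=False X(q)=False q=False G(q)=False
s_4={}: (X(q) U G(q))=True X(q)=True q=False G(q)=False
s_5={p,q,s}: (X(q) U G(q))=True X(q)=True q=True G(q)=True
s_6={p,q,s}: (X(q) U G(q))=True X(q)=False q=True G(q)=True
G((X(q) U G(q))) holds globally = False
First violation at position 0.

Answer: 0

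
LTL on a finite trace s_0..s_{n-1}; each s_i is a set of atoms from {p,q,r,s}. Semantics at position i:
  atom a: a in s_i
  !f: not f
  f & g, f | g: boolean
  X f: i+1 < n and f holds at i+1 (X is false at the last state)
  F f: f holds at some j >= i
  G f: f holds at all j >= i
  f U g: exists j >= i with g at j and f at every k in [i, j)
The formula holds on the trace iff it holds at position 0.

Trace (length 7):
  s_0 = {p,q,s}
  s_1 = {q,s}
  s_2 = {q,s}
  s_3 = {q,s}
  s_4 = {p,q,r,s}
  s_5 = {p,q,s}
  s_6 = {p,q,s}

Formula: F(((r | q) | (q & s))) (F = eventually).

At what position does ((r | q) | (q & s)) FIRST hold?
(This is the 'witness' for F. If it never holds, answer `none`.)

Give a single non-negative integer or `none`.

s_0={p,q,s}: ((r | q) | (q & s))=True (r | q)=True r=False q=True (q & s)=True s=True
s_1={q,s}: ((r | q) | (q & s))=True (r | q)=True r=False q=True (q & s)=True s=True
s_2={q,s}: ((r | q) | (q & s))=True (r | q)=True r=False q=True (q & s)=True s=True
s_3={q,s}: ((r | q) | (q & s))=True (r | q)=True r=False q=True (q & s)=True s=True
s_4={p,q,r,s}: ((r | q) | (q & s))=True (r | q)=True r=True q=True (q & s)=True s=True
s_5={p,q,s}: ((r | q) | (q & s))=True (r | q)=True r=False q=True (q & s)=True s=True
s_6={p,q,s}: ((r | q) | (q & s))=True (r | q)=True r=False q=True (q & s)=True s=True
F(((r | q) | (q & s))) holds; first witness at position 0.

Answer: 0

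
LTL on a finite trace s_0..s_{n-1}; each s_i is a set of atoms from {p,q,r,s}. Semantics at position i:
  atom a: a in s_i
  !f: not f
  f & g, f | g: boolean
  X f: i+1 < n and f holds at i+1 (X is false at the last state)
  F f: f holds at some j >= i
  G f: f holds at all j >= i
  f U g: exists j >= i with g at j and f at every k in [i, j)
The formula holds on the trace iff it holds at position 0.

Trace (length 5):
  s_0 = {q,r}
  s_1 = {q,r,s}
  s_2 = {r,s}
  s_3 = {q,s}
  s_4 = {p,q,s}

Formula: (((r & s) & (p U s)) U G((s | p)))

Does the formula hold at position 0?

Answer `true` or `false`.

s_0={q,r}: (((r & s) & (p U s)) U G((s | p)))=False ((r & s) & (p U s))=False (r & s)=False r=True s=False (p U s)=False p=False G((s | p))=False (s | p)=False
s_1={q,r,s}: (((r & s) & (p U s)) U G((s | p)))=True ((r & s) & (p U s))=True (r & s)=True r=True s=True (p U s)=True p=False G((s | p))=True (s | p)=True
s_2={r,s}: (((r & s) & (p U s)) U G((s | p)))=True ((r & s) & (p U s))=True (r & s)=True r=True s=True (p U s)=True p=False G((s | p))=True (s | p)=True
s_3={q,s}: (((r & s) & (p U s)) U G((s | p)))=True ((r & s) & (p U s))=False (r & s)=False r=False s=True (p U s)=True p=False G((s | p))=True (s | p)=True
s_4={p,q,s}: (((r & s) & (p U s)) U G((s | p)))=True ((r & s) & (p U s))=False (r & s)=False r=False s=True (p U s)=True p=True G((s | p))=True (s | p)=True

Answer: false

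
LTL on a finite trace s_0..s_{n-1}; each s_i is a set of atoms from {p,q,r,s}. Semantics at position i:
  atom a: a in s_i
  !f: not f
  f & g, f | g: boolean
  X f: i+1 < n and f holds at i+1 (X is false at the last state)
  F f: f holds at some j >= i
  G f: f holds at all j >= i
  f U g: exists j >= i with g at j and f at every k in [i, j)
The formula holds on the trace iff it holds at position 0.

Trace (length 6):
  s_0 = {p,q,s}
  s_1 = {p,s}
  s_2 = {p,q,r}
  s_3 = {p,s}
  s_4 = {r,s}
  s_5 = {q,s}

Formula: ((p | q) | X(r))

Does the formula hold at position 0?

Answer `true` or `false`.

s_0={p,q,s}: ((p | q) | X(r))=True (p | q)=True p=True q=True X(r)=False r=False
s_1={p,s}: ((p | q) | X(r))=True (p | q)=True p=True q=False X(r)=True r=False
s_2={p,q,r}: ((p | q) | X(r))=True (p | q)=True p=True q=True X(r)=False r=True
s_3={p,s}: ((p | q) | X(r))=True (p | q)=True p=True q=False X(r)=True r=False
s_4={r,s}: ((p | q) | X(r))=False (p | q)=False p=False q=False X(r)=False r=True
s_5={q,s}: ((p | q) | X(r))=True (p | q)=True p=False q=True X(r)=False r=False

Answer: true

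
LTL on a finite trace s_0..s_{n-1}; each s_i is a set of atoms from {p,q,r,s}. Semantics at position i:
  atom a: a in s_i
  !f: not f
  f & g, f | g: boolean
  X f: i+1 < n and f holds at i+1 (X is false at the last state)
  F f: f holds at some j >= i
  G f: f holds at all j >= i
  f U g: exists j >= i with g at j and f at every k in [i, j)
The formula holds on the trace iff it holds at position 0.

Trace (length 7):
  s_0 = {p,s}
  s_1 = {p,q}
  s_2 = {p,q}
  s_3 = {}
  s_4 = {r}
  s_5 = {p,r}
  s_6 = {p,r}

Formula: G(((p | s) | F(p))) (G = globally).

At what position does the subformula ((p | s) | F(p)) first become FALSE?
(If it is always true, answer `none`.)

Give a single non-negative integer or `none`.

Answer: none

Derivation:
s_0={p,s}: ((p | s) | F(p))=True (p | s)=True p=True s=True F(p)=True
s_1={p,q}: ((p | s) | F(p))=True (p | s)=True p=True s=False F(p)=True
s_2={p,q}: ((p | s) | F(p))=True (p | s)=True p=True s=False F(p)=True
s_3={}: ((p | s) | F(p))=True (p | s)=False p=False s=False F(p)=True
s_4={r}: ((p | s) | F(p))=True (p | s)=False p=False s=False F(p)=True
s_5={p,r}: ((p | s) | F(p))=True (p | s)=True p=True s=False F(p)=True
s_6={p,r}: ((p | s) | F(p))=True (p | s)=True p=True s=False F(p)=True
G(((p | s) | F(p))) holds globally = True
No violation — formula holds at every position.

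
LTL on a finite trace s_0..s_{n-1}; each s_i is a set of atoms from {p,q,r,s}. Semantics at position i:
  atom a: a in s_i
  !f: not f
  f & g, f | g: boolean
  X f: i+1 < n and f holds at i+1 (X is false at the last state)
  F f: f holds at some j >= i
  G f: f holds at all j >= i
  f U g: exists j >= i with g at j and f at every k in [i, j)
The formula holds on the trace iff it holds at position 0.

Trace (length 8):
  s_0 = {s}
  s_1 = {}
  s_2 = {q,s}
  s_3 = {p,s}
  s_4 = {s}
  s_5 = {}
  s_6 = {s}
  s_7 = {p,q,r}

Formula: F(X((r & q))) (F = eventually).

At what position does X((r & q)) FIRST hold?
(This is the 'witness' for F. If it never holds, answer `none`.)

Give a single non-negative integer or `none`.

Answer: 6

Derivation:
s_0={s}: X((r & q))=False (r & q)=False r=False q=False
s_1={}: X((r & q))=False (r & q)=False r=False q=False
s_2={q,s}: X((r & q))=False (r & q)=False r=False q=True
s_3={p,s}: X((r & q))=False (r & q)=False r=False q=False
s_4={s}: X((r & q))=False (r & q)=False r=False q=False
s_5={}: X((r & q))=False (r & q)=False r=False q=False
s_6={s}: X((r & q))=True (r & q)=False r=False q=False
s_7={p,q,r}: X((r & q))=False (r & q)=True r=True q=True
F(X((r & q))) holds; first witness at position 6.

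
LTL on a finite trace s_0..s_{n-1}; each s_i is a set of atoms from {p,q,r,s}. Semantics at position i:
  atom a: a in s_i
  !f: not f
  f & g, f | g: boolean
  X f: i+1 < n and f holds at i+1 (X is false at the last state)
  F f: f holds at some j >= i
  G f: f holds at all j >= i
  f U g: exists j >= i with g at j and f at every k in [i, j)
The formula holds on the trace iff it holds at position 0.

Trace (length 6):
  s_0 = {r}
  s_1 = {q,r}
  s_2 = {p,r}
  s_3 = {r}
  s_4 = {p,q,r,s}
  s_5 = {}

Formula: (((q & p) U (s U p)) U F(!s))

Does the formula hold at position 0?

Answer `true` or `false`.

s_0={r}: (((q & p) U (s U p)) U F(!s))=True ((q & p) U (s U p))=False (q & p)=False q=False p=False (s U p)=False s=False F(!s)=True !s=True
s_1={q,r}: (((q & p) U (s U p)) U F(!s))=True ((q & p) U (s U p))=False (q & p)=False q=True p=False (s U p)=False s=False F(!s)=True !s=True
s_2={p,r}: (((q & p) U (s U p)) U F(!s))=True ((q & p) U (s U p))=True (q & p)=False q=False p=True (s U p)=True s=False F(!s)=True !s=True
s_3={r}: (((q & p) U (s U p)) U F(!s))=True ((q & p) U (s U p))=False (q & p)=False q=False p=False (s U p)=False s=False F(!s)=True !s=True
s_4={p,q,r,s}: (((q & p) U (s U p)) U F(!s))=True ((q & p) U (s U p))=True (q & p)=True q=True p=True (s U p)=True s=True F(!s)=True !s=False
s_5={}: (((q & p) U (s U p)) U F(!s))=True ((q & p) U (s U p))=False (q & p)=False q=False p=False (s U p)=False s=False F(!s)=True !s=True

Answer: true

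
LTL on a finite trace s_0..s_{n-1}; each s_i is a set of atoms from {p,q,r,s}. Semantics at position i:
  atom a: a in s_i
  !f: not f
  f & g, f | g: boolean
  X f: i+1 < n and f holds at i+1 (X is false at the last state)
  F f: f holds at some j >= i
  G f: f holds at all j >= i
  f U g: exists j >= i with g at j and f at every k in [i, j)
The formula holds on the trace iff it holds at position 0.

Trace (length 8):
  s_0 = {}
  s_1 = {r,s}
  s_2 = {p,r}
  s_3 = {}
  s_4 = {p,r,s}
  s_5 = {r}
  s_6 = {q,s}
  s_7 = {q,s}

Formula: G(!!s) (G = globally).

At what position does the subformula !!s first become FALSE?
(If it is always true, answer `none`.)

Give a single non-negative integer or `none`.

Answer: 0

Derivation:
s_0={}: !!s=False !s=True s=False
s_1={r,s}: !!s=True !s=False s=True
s_2={p,r}: !!s=False !s=True s=False
s_3={}: !!s=False !s=True s=False
s_4={p,r,s}: !!s=True !s=False s=True
s_5={r}: !!s=False !s=True s=False
s_6={q,s}: !!s=True !s=False s=True
s_7={q,s}: !!s=True !s=False s=True
G(!!s) holds globally = False
First violation at position 0.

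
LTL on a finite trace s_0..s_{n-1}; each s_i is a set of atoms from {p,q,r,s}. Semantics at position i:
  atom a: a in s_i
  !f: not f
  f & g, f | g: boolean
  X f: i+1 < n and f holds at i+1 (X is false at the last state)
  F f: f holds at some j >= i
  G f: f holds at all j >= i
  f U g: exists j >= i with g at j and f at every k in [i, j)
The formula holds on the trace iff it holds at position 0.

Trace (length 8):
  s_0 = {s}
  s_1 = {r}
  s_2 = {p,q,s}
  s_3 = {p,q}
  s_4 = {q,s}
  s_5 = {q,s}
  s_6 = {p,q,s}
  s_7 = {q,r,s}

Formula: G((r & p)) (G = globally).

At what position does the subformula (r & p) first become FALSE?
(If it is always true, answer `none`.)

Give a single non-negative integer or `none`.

Answer: 0

Derivation:
s_0={s}: (r & p)=False r=False p=False
s_1={r}: (r & p)=False r=True p=False
s_2={p,q,s}: (r & p)=False r=False p=True
s_3={p,q}: (r & p)=False r=False p=True
s_4={q,s}: (r & p)=False r=False p=False
s_5={q,s}: (r & p)=False r=False p=False
s_6={p,q,s}: (r & p)=False r=False p=True
s_7={q,r,s}: (r & p)=False r=True p=False
G((r & p)) holds globally = False
First violation at position 0.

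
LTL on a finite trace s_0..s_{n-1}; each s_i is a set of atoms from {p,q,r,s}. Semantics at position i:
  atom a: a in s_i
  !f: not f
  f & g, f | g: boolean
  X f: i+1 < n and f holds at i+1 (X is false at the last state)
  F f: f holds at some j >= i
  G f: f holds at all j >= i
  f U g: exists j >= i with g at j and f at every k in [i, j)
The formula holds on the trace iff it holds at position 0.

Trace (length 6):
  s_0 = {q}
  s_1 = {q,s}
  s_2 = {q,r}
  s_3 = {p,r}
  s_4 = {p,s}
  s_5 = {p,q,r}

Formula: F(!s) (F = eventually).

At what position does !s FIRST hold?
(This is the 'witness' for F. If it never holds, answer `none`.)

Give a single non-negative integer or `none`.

Answer: 0

Derivation:
s_0={q}: !s=True s=False
s_1={q,s}: !s=False s=True
s_2={q,r}: !s=True s=False
s_3={p,r}: !s=True s=False
s_4={p,s}: !s=False s=True
s_5={p,q,r}: !s=True s=False
F(!s) holds; first witness at position 0.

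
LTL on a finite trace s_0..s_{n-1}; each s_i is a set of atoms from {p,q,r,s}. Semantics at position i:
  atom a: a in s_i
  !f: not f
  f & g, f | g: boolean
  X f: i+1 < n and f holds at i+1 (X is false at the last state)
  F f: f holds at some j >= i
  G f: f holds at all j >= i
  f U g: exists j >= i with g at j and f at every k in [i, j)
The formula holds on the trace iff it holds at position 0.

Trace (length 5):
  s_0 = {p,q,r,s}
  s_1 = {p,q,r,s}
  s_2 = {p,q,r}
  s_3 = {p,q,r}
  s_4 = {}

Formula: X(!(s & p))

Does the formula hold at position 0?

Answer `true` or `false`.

s_0={p,q,r,s}: X(!(s & p))=False !(s & p)=False (s & p)=True s=True p=True
s_1={p,q,r,s}: X(!(s & p))=True !(s & p)=False (s & p)=True s=True p=True
s_2={p,q,r}: X(!(s & p))=True !(s & p)=True (s & p)=False s=False p=True
s_3={p,q,r}: X(!(s & p))=True !(s & p)=True (s & p)=False s=False p=True
s_4={}: X(!(s & p))=False !(s & p)=True (s & p)=False s=False p=False

Answer: false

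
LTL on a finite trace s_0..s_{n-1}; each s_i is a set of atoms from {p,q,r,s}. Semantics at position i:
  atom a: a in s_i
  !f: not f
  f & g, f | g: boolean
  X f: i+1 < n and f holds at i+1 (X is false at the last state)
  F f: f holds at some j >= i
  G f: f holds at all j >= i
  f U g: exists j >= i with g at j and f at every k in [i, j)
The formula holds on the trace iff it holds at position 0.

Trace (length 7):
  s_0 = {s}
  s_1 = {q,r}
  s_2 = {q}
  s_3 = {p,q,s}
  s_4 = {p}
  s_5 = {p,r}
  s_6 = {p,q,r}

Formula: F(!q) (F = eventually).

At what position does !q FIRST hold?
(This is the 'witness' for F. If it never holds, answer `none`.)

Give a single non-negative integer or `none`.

s_0={s}: !q=True q=False
s_1={q,r}: !q=False q=True
s_2={q}: !q=False q=True
s_3={p,q,s}: !q=False q=True
s_4={p}: !q=True q=False
s_5={p,r}: !q=True q=False
s_6={p,q,r}: !q=False q=True
F(!q) holds; first witness at position 0.

Answer: 0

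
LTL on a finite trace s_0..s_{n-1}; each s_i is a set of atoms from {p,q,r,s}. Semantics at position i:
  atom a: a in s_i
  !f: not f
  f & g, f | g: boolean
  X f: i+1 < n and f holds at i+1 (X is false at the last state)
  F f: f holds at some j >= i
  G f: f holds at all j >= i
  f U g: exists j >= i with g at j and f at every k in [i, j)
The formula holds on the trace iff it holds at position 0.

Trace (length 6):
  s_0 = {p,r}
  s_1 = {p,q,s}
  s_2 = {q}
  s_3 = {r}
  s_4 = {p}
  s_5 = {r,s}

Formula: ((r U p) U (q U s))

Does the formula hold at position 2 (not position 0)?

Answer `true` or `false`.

Answer: false

Derivation:
s_0={p,r}: ((r U p) U (q U s))=True (r U p)=True r=True p=True (q U s)=False q=False s=False
s_1={p,q,s}: ((r U p) U (q U s))=True (r U p)=True r=False p=True (q U s)=True q=True s=True
s_2={q}: ((r U p) U (q U s))=False (r U p)=False r=False p=False (q U s)=False q=True s=False
s_3={r}: ((r U p) U (q U s))=True (r U p)=True r=True p=False (q U s)=False q=False s=False
s_4={p}: ((r U p) U (q U s))=True (r U p)=True r=False p=True (q U s)=False q=False s=False
s_5={r,s}: ((r U p) U (q U s))=True (r U p)=False r=True p=False (q U s)=True q=False s=True
Evaluating at position 2: result = False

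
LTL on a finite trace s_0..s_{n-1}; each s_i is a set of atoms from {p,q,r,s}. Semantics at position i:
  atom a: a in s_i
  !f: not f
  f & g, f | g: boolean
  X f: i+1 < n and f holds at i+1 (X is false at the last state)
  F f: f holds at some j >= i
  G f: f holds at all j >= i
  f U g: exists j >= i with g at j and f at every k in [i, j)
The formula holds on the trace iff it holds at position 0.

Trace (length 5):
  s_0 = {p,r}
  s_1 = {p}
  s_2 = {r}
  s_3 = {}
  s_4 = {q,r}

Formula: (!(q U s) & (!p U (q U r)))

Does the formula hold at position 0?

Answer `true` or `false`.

Answer: true

Derivation:
s_0={p,r}: (!(q U s) & (!p U (q U r)))=True !(q U s)=True (q U s)=False q=False s=False (!p U (q U r))=True !p=False p=True (q U r)=True r=True
s_1={p}: (!(q U s) & (!p U (q U r)))=False !(q U s)=True (q U s)=False q=False s=False (!p U (q U r))=False !p=False p=True (q U r)=False r=False
s_2={r}: (!(q U s) & (!p U (q U r)))=True !(q U s)=True (q U s)=False q=False s=False (!p U (q U r))=True !p=True p=False (q U r)=True r=True
s_3={}: (!(q U s) & (!p U (q U r)))=True !(q U s)=True (q U s)=False q=False s=False (!p U (q U r))=True !p=True p=False (q U r)=False r=False
s_4={q,r}: (!(q U s) & (!p U (q U r)))=True !(q U s)=True (q U s)=False q=True s=False (!p U (q U r))=True !p=True p=False (q U r)=True r=True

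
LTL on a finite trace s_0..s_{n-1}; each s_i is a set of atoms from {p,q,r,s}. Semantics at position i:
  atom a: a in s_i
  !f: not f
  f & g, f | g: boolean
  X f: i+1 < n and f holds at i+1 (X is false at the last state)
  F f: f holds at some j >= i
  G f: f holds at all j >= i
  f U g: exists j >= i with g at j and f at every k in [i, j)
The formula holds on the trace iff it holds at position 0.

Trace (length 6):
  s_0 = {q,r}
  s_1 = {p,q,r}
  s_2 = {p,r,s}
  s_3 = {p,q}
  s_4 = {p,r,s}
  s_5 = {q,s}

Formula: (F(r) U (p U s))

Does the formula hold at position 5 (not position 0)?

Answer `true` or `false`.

Answer: true

Derivation:
s_0={q,r}: (F(r) U (p U s))=True F(r)=True r=True (p U s)=False p=False s=False
s_1={p,q,r}: (F(r) U (p U s))=True F(r)=True r=True (p U s)=True p=True s=False
s_2={p,r,s}: (F(r) U (p U s))=True F(r)=True r=True (p U s)=True p=True s=True
s_3={p,q}: (F(r) U (p U s))=True F(r)=True r=False (p U s)=True p=True s=False
s_4={p,r,s}: (F(r) U (p U s))=True F(r)=True r=True (p U s)=True p=True s=True
s_5={q,s}: (F(r) U (p U s))=True F(r)=False r=False (p U s)=True p=False s=True
Evaluating at position 5: result = True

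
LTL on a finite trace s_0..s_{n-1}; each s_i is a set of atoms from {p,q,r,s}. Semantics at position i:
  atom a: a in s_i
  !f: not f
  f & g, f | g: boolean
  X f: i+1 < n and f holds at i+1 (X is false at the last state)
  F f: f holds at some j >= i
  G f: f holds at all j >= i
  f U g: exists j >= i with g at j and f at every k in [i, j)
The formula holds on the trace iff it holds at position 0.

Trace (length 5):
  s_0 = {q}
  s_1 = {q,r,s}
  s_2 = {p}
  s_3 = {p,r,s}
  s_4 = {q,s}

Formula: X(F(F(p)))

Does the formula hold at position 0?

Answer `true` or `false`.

s_0={q}: X(F(F(p)))=True F(F(p))=True F(p)=True p=False
s_1={q,r,s}: X(F(F(p)))=True F(F(p))=True F(p)=True p=False
s_2={p}: X(F(F(p)))=True F(F(p))=True F(p)=True p=True
s_3={p,r,s}: X(F(F(p)))=False F(F(p))=True F(p)=True p=True
s_4={q,s}: X(F(F(p)))=False F(F(p))=False F(p)=False p=False

Answer: true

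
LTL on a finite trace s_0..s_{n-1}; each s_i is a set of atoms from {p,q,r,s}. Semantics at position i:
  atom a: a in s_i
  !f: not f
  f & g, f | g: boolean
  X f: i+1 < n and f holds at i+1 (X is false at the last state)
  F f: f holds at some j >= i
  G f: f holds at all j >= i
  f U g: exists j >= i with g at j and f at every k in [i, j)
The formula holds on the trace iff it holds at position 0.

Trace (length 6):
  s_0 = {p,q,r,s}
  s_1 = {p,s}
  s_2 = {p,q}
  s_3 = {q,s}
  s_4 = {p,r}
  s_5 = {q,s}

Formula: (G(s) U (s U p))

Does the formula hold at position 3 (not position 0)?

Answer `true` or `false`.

s_0={p,q,r,s}: (G(s) U (s U p))=True G(s)=False s=True (s U p)=True p=True
s_1={p,s}: (G(s) U (s U p))=True G(s)=False s=True (s U p)=True p=True
s_2={p,q}: (G(s) U (s U p))=True G(s)=False s=False (s U p)=True p=True
s_3={q,s}: (G(s) U (s U p))=True G(s)=False s=True (s U p)=True p=False
s_4={p,r}: (G(s) U (s U p))=True G(s)=False s=False (s U p)=True p=True
s_5={q,s}: (G(s) U (s U p))=False G(s)=True s=True (s U p)=False p=False
Evaluating at position 3: result = True

Answer: true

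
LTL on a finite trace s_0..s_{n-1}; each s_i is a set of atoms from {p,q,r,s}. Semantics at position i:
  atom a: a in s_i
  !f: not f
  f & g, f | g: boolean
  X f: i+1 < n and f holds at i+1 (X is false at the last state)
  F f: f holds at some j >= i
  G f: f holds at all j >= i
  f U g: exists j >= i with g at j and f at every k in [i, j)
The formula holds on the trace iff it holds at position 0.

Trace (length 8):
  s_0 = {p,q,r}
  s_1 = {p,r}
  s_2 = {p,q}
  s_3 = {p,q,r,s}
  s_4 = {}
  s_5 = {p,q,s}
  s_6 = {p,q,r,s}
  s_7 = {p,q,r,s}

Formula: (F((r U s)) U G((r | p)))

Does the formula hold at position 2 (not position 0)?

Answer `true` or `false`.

Answer: true

Derivation:
s_0={p,q,r}: (F((r U s)) U G((r | p)))=True F((r U s))=True (r U s)=False r=True s=False G((r | p))=False (r | p)=True p=True
s_1={p,r}: (F((r U s)) U G((r | p)))=True F((r U s))=True (r U s)=False r=True s=False G((r | p))=False (r | p)=True p=True
s_2={p,q}: (F((r U s)) U G((r | p)))=True F((r U s))=True (r U s)=False r=False s=False G((r | p))=False (r | p)=True p=True
s_3={p,q,r,s}: (F((r U s)) U G((r | p)))=True F((r U s))=True (r U s)=True r=True s=True G((r | p))=False (r | p)=True p=True
s_4={}: (F((r U s)) U G((r | p)))=True F((r U s))=True (r U s)=False r=False s=False G((r | p))=False (r | p)=False p=False
s_5={p,q,s}: (F((r U s)) U G((r | p)))=True F((r U s))=True (r U s)=True r=False s=True G((r | p))=True (r | p)=True p=True
s_6={p,q,r,s}: (F((r U s)) U G((r | p)))=True F((r U s))=True (r U s)=True r=True s=True G((r | p))=True (r | p)=True p=True
s_7={p,q,r,s}: (F((r U s)) U G((r | p)))=True F((r U s))=True (r U s)=True r=True s=True G((r | p))=True (r | p)=True p=True
Evaluating at position 2: result = True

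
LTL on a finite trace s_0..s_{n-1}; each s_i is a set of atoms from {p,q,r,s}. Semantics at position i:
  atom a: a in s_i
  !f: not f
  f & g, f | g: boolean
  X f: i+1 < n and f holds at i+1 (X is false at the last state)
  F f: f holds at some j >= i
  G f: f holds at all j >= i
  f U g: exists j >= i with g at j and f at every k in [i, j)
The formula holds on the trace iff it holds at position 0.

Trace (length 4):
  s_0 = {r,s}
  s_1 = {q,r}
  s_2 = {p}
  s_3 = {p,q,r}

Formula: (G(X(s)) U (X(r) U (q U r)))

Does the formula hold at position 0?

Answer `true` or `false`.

s_0={r,s}: (G(X(s)) U (X(r) U (q U r)))=True G(X(s))=False X(s)=False s=True (X(r) U (q U r))=True X(r)=True r=True (q U r)=True q=False
s_1={q,r}: (G(X(s)) U (X(r) U (q U r)))=True G(X(s))=False X(s)=False s=False (X(r) U (q U r))=True X(r)=False r=True (q U r)=True q=True
s_2={p}: (G(X(s)) U (X(r) U (q U r)))=True G(X(s))=False X(s)=False s=False (X(r) U (q U r))=True X(r)=True r=False (q U r)=False q=False
s_3={p,q,r}: (G(X(s)) U (X(r) U (q U r)))=True G(X(s))=False X(s)=False s=False (X(r) U (q U r))=True X(r)=False r=True (q U r)=True q=True

Answer: true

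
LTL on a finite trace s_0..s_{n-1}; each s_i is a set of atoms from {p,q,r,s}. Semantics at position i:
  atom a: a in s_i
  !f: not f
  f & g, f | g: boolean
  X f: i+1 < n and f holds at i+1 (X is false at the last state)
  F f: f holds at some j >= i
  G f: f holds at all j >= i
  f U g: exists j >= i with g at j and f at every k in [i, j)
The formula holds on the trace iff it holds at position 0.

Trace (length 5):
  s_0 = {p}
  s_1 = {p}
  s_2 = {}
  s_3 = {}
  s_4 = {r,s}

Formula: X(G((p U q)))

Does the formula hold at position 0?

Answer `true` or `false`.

Answer: false

Derivation:
s_0={p}: X(G((p U q)))=False G((p U q))=False (p U q)=False p=True q=False
s_1={p}: X(G((p U q)))=False G((p U q))=False (p U q)=False p=True q=False
s_2={}: X(G((p U q)))=False G((p U q))=False (p U q)=False p=False q=False
s_3={}: X(G((p U q)))=False G((p U q))=False (p U q)=False p=False q=False
s_4={r,s}: X(G((p U q)))=False G((p U q))=False (p U q)=False p=False q=False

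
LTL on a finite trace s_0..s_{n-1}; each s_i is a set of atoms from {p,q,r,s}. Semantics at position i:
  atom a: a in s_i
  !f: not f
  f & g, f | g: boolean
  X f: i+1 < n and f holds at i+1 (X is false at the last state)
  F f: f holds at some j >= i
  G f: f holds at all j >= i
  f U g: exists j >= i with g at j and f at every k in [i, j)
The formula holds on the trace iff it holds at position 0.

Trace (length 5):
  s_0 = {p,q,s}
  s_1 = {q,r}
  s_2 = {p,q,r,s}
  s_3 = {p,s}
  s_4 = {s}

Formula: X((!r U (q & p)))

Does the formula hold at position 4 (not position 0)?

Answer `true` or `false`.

s_0={p,q,s}: X((!r U (q & p)))=False (!r U (q & p))=True !r=True r=False (q & p)=True q=True p=True
s_1={q,r}: X((!r U (q & p)))=True (!r U (q & p))=False !r=False r=True (q & p)=False q=True p=False
s_2={p,q,r,s}: X((!r U (q & p)))=False (!r U (q & p))=True !r=False r=True (q & p)=True q=True p=True
s_3={p,s}: X((!r U (q & p)))=False (!r U (q & p))=False !r=True r=False (q & p)=False q=False p=True
s_4={s}: X((!r U (q & p)))=False (!r U (q & p))=False !r=True r=False (q & p)=False q=False p=False
Evaluating at position 4: result = False

Answer: false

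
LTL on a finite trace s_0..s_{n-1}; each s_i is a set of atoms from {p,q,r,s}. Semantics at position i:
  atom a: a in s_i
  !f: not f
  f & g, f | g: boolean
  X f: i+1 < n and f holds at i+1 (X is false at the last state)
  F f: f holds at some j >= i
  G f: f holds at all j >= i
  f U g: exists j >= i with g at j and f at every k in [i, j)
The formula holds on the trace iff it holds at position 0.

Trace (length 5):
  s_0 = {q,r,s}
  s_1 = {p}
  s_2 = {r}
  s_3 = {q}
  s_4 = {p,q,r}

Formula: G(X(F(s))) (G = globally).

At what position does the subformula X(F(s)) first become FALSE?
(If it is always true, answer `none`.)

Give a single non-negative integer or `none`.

s_0={q,r,s}: X(F(s))=False F(s)=True s=True
s_1={p}: X(F(s))=False F(s)=False s=False
s_2={r}: X(F(s))=False F(s)=False s=False
s_3={q}: X(F(s))=False F(s)=False s=False
s_4={p,q,r}: X(F(s))=False F(s)=False s=False
G(X(F(s))) holds globally = False
First violation at position 0.

Answer: 0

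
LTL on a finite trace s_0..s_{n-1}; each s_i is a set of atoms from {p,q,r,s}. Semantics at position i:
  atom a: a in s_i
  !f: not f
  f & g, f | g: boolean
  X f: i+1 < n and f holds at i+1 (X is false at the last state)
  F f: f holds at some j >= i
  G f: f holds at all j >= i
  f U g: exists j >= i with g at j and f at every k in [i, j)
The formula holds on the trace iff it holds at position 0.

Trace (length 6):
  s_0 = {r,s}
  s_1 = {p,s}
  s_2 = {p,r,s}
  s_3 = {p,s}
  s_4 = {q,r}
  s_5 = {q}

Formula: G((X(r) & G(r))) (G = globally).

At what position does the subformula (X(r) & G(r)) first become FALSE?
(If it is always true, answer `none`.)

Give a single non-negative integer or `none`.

s_0={r,s}: (X(r) & G(r))=False X(r)=False r=True G(r)=False
s_1={p,s}: (X(r) & G(r))=False X(r)=True r=False G(r)=False
s_2={p,r,s}: (X(r) & G(r))=False X(r)=False r=True G(r)=False
s_3={p,s}: (X(r) & G(r))=False X(r)=True r=False G(r)=False
s_4={q,r}: (X(r) & G(r))=False X(r)=False r=True G(r)=False
s_5={q}: (X(r) & G(r))=False X(r)=False r=False G(r)=False
G((X(r) & G(r))) holds globally = False
First violation at position 0.

Answer: 0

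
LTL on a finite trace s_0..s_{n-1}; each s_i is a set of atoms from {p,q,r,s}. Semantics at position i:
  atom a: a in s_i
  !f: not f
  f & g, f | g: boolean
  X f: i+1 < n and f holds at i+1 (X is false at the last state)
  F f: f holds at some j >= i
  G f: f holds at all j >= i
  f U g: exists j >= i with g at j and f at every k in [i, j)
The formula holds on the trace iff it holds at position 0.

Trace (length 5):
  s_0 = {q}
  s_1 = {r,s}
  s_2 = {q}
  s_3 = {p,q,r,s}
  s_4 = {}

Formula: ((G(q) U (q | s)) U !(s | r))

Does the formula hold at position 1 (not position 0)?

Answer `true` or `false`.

s_0={q}: ((G(q) U (q | s)) U !(s | r))=True (G(q) U (q | s))=True G(q)=False q=True (q | s)=True s=False !(s | r)=True (s | r)=False r=False
s_1={r,s}: ((G(q) U (q | s)) U !(s | r))=True (G(q) U (q | s))=True G(q)=False q=False (q | s)=True s=True !(s | r)=False (s | r)=True r=True
s_2={q}: ((G(q) U (q | s)) U !(s | r))=True (G(q) U (q | s))=True G(q)=False q=True (q | s)=True s=False !(s | r)=True (s | r)=False r=False
s_3={p,q,r,s}: ((G(q) U (q | s)) U !(s | r))=True (G(q) U (q | s))=True G(q)=False q=True (q | s)=True s=True !(s | r)=False (s | r)=True r=True
s_4={}: ((G(q) U (q | s)) U !(s | r))=True (G(q) U (q | s))=False G(q)=False q=False (q | s)=False s=False !(s | r)=True (s | r)=False r=False
Evaluating at position 1: result = True

Answer: true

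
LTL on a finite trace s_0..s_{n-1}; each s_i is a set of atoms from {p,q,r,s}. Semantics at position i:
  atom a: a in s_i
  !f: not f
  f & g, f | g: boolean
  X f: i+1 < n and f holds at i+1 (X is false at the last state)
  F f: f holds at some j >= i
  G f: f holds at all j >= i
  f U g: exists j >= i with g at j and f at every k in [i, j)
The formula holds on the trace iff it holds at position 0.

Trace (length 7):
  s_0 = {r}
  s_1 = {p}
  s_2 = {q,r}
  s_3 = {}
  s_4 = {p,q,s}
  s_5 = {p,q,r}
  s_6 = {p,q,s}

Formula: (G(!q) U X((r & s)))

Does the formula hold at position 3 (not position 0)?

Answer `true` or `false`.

s_0={r}: (G(!q) U X((r & s)))=False G(!q)=False !q=True q=False X((r & s))=False (r & s)=False r=True s=False
s_1={p}: (G(!q) U X((r & s)))=False G(!q)=False !q=True q=False X((r & s))=False (r & s)=False r=False s=False
s_2={q,r}: (G(!q) U X((r & s)))=False G(!q)=False !q=False q=True X((r & s))=False (r & s)=False r=True s=False
s_3={}: (G(!q) U X((r & s)))=False G(!q)=False !q=True q=False X((r & s))=False (r & s)=False r=False s=False
s_4={p,q,s}: (G(!q) U X((r & s)))=False G(!q)=False !q=False q=True X((r & s))=False (r & s)=False r=False s=True
s_5={p,q,r}: (G(!q) U X((r & s)))=False G(!q)=False !q=False q=True X((r & s))=False (r & s)=False r=True s=False
s_6={p,q,s}: (G(!q) U X((r & s)))=False G(!q)=False !q=False q=True X((r & s))=False (r & s)=False r=False s=True
Evaluating at position 3: result = False

Answer: false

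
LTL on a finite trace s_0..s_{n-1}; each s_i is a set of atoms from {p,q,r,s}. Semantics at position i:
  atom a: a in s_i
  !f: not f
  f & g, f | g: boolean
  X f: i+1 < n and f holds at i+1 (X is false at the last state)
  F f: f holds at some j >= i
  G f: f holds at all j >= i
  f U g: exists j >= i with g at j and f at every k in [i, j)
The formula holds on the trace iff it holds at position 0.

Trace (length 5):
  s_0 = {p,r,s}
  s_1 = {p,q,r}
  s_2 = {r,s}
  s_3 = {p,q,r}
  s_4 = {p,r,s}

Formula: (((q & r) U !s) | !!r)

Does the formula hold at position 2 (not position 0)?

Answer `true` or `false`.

Answer: true

Derivation:
s_0={p,r,s}: (((q & r) U !s) | !!r)=True ((q & r) U !s)=False (q & r)=False q=False r=True !s=False s=True !!r=True !r=False
s_1={p,q,r}: (((q & r) U !s) | !!r)=True ((q & r) U !s)=True (q & r)=True q=True r=True !s=True s=False !!r=True !r=False
s_2={r,s}: (((q & r) U !s) | !!r)=True ((q & r) U !s)=False (q & r)=False q=False r=True !s=False s=True !!r=True !r=False
s_3={p,q,r}: (((q & r) U !s) | !!r)=True ((q & r) U !s)=True (q & r)=True q=True r=True !s=True s=False !!r=True !r=False
s_4={p,r,s}: (((q & r) U !s) | !!r)=True ((q & r) U !s)=False (q & r)=False q=False r=True !s=False s=True !!r=True !r=False
Evaluating at position 2: result = True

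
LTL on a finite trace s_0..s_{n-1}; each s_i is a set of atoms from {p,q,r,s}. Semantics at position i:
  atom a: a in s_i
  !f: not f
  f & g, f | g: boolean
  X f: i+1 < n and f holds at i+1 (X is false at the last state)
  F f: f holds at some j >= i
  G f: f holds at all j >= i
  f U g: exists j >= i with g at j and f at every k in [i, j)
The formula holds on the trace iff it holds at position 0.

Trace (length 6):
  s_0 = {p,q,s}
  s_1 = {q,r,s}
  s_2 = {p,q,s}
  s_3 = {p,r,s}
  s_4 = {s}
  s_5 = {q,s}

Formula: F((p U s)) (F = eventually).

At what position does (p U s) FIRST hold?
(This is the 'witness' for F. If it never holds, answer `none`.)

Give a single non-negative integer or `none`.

s_0={p,q,s}: (p U s)=True p=True s=True
s_1={q,r,s}: (p U s)=True p=False s=True
s_2={p,q,s}: (p U s)=True p=True s=True
s_3={p,r,s}: (p U s)=True p=True s=True
s_4={s}: (p U s)=True p=False s=True
s_5={q,s}: (p U s)=True p=False s=True
F((p U s)) holds; first witness at position 0.

Answer: 0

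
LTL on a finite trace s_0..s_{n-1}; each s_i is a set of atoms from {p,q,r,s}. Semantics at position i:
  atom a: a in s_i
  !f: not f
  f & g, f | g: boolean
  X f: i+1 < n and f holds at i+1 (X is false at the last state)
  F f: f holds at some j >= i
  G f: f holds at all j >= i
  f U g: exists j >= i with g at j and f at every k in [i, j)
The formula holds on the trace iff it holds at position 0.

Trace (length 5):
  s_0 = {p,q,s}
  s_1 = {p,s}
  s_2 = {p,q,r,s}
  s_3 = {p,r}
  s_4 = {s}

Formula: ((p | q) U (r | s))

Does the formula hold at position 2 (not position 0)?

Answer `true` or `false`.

s_0={p,q,s}: ((p | q) U (r | s))=True (p | q)=True p=True q=True (r | s)=True r=False s=True
s_1={p,s}: ((p | q) U (r | s))=True (p | q)=True p=True q=False (r | s)=True r=False s=True
s_2={p,q,r,s}: ((p | q) U (r | s))=True (p | q)=True p=True q=True (r | s)=True r=True s=True
s_3={p,r}: ((p | q) U (r | s))=True (p | q)=True p=True q=False (r | s)=True r=True s=False
s_4={s}: ((p | q) U (r | s))=True (p | q)=False p=False q=False (r | s)=True r=False s=True
Evaluating at position 2: result = True

Answer: true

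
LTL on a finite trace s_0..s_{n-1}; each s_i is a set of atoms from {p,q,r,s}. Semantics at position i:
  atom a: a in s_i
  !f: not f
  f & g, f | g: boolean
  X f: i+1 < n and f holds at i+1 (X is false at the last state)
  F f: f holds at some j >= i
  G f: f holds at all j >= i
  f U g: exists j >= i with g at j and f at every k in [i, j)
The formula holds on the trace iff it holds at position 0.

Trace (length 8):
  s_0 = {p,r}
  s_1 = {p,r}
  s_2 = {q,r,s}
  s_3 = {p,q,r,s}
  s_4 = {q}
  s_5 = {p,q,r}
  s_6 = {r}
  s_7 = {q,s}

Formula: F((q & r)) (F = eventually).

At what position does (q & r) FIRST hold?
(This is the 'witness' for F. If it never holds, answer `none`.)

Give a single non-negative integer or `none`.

Answer: 2

Derivation:
s_0={p,r}: (q & r)=False q=False r=True
s_1={p,r}: (q & r)=False q=False r=True
s_2={q,r,s}: (q & r)=True q=True r=True
s_3={p,q,r,s}: (q & r)=True q=True r=True
s_4={q}: (q & r)=False q=True r=False
s_5={p,q,r}: (q & r)=True q=True r=True
s_6={r}: (q & r)=False q=False r=True
s_7={q,s}: (q & r)=False q=True r=False
F((q & r)) holds; first witness at position 2.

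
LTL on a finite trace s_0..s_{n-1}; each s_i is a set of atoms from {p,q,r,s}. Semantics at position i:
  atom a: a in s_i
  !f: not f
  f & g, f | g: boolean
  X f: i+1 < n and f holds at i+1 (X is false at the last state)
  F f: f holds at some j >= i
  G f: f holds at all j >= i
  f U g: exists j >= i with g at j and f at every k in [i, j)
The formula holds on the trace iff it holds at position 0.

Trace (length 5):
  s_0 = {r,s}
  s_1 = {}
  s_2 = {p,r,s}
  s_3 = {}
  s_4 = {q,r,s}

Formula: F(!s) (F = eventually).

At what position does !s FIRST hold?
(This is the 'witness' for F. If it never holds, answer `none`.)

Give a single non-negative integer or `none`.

s_0={r,s}: !s=False s=True
s_1={}: !s=True s=False
s_2={p,r,s}: !s=False s=True
s_3={}: !s=True s=False
s_4={q,r,s}: !s=False s=True
F(!s) holds; first witness at position 1.

Answer: 1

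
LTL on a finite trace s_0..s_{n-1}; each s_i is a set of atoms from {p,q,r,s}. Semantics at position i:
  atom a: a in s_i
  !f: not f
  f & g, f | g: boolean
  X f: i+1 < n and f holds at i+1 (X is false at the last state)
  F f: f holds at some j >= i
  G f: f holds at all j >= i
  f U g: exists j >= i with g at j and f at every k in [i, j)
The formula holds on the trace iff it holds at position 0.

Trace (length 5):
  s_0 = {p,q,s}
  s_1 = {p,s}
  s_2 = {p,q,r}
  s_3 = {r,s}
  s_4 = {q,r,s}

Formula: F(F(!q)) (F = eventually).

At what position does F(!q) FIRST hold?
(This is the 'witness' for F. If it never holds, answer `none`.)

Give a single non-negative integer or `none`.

Answer: 0

Derivation:
s_0={p,q,s}: F(!q)=True !q=False q=True
s_1={p,s}: F(!q)=True !q=True q=False
s_2={p,q,r}: F(!q)=True !q=False q=True
s_3={r,s}: F(!q)=True !q=True q=False
s_4={q,r,s}: F(!q)=False !q=False q=True
F(F(!q)) holds; first witness at position 0.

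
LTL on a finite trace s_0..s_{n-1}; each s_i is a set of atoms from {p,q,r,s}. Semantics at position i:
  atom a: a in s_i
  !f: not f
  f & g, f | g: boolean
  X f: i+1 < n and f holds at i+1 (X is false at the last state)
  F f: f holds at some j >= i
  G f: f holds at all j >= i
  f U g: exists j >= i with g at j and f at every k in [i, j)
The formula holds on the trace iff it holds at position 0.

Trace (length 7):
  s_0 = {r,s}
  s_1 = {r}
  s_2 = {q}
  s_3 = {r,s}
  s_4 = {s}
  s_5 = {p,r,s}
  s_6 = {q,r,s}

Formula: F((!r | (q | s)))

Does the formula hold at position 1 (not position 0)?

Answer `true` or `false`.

Answer: true

Derivation:
s_0={r,s}: F((!r | (q | s)))=True (!r | (q | s))=True !r=False r=True (q | s)=True q=False s=True
s_1={r}: F((!r | (q | s)))=True (!r | (q | s))=False !r=False r=True (q | s)=False q=False s=False
s_2={q}: F((!r | (q | s)))=True (!r | (q | s))=True !r=True r=False (q | s)=True q=True s=False
s_3={r,s}: F((!r | (q | s)))=True (!r | (q | s))=True !r=False r=True (q | s)=True q=False s=True
s_4={s}: F((!r | (q | s)))=True (!r | (q | s))=True !r=True r=False (q | s)=True q=False s=True
s_5={p,r,s}: F((!r | (q | s)))=True (!r | (q | s))=True !r=False r=True (q | s)=True q=False s=True
s_6={q,r,s}: F((!r | (q | s)))=True (!r | (q | s))=True !r=False r=True (q | s)=True q=True s=True
Evaluating at position 1: result = True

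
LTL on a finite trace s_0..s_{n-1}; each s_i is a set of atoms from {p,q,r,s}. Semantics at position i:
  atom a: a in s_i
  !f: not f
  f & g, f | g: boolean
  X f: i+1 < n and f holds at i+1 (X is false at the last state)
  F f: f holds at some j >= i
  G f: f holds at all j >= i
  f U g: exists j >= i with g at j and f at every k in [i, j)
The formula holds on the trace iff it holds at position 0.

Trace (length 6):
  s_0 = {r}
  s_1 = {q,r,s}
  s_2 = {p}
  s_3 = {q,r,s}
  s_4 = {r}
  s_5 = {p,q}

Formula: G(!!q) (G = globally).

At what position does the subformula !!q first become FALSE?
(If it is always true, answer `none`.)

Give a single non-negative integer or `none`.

s_0={r}: !!q=False !q=True q=False
s_1={q,r,s}: !!q=True !q=False q=True
s_2={p}: !!q=False !q=True q=False
s_3={q,r,s}: !!q=True !q=False q=True
s_4={r}: !!q=False !q=True q=False
s_5={p,q}: !!q=True !q=False q=True
G(!!q) holds globally = False
First violation at position 0.

Answer: 0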